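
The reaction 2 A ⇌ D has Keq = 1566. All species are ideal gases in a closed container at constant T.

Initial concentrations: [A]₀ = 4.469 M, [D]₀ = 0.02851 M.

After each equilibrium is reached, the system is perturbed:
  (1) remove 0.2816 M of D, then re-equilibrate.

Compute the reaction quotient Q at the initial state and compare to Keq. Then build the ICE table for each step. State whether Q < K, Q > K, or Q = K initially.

Q₀ = 0.001428; Q < K (proceeds forward)

Q₀ = 0.001428 vs Keq = 1566 ⇒ Q<K, forward
Step 1:
                   A          D
  I            4.469    0.02851
  C           -4.431      2.216
  E          0.03786      2.244
  solve Keq expr → x = 2.216; check Q = 1566
Then remove 0.2816 M of D.
Step 2:
                   A          D
  I          0.03786      1.962
  C        -0.002444   0.001222
  E          0.03541      1.964
  solve Keq expr → x = 0.001222; check Q = 1566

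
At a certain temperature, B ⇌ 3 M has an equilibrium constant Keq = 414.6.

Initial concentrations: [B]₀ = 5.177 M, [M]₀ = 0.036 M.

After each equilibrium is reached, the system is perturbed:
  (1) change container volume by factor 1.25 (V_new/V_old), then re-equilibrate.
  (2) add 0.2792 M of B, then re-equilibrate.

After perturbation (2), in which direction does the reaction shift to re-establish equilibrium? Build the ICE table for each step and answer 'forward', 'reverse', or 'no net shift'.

Direction: forward

Q₀ = 9.0122e-06 vs Keq = 414.6 ⇒ Q<K, forward
Step 1:
                    B           M
  I             5.177       0.036
  C            -3.139       9.418
  E             2.038       9.454
  solve Keq expr → x = 3.139; check Q = 414.6
Then change container volume by factor 1.25 (V_new/V_old).
Step 2:
                    B           M
  I              1.63       7.563
  C           -0.2479      0.7436
  E             1.382       8.306
  solve Keq expr → x = 0.2479; check Q = 414.6
Then add 0.2792 M of B.
Step 3:
                    B           M
  I             1.662       8.306
  C           -0.1092      0.3275
  E             1.552       8.634
  solve Keq expr → x = 0.1092; check Q = 414.6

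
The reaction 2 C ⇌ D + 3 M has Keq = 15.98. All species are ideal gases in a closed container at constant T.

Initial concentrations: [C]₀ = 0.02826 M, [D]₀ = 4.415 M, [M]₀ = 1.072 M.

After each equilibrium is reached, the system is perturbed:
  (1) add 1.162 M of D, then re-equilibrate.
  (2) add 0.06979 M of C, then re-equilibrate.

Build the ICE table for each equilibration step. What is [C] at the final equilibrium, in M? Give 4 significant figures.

[C]_eq = 0.3442 M

Q₀ = 6810 vs Keq = 15.98 ⇒ Q>K, reverse
Step 1:
                    C           D           M
  init        0.02826       4.415       1.072
  Δ            0.2617     -0.1309     -0.3926
  eq             0.29       4.284      0.6794
  solve Keq expr → x = -0.1309; check Q = 15.98
Then add 1.162 M of D.
Step 2:
                    C           D           M
  init           0.29       5.446      0.6794
  Δ           0.01772    -0.00886    -0.02658
  eq           0.3077       5.437      0.6528
  solve Keq expr → x = -0.00886; check Q = 15.98
Then add 0.06979 M of C.
Step 3:
                    C           D           M
  init         0.3775       5.437      0.6528
  Δ          -0.03329     0.01665     0.04994
  eq           0.3442       5.454      0.7028
  solve Keq expr → x = 0.01665; check Q = 15.98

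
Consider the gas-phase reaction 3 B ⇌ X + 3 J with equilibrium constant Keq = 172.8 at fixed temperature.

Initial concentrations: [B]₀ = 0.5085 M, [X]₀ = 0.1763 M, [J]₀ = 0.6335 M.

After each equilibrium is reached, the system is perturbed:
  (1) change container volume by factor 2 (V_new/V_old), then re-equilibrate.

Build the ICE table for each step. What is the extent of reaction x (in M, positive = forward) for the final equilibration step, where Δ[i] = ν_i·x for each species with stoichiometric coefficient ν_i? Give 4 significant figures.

x = 0.003739 M

Q₀ = 0.3409 vs Keq = 172.8 ⇒ Q<K, forward
Step 1:
                   B          X          J
  I           0.5085     0.1763     0.6335
  C          -0.3854     0.1285     0.3854
  E           0.1231     0.3048      1.019
  solve Keq expr → x = 0.1285; check Q = 172.8
Then change container volume by factor 2 (V_new/V_old).
Step 2:
                   B          X          J
  I          0.06155     0.1524     0.5094
  C         -0.01122   0.003739    0.01122
  E          0.05033     0.1561     0.5207
  solve Keq expr → x = 0.003739; check Q = 172.8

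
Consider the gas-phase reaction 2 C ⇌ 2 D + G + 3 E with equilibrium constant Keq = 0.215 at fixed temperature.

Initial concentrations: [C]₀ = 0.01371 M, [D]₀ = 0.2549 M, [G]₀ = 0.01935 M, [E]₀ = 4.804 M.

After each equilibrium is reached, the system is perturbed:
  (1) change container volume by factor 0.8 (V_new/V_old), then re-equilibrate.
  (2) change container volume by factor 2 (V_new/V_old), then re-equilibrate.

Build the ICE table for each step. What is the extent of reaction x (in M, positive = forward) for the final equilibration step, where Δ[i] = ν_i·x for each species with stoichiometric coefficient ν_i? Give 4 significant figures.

x = 4.2102e-04 M

Q₀ = 741.6 vs Keq = 0.215 ⇒ Q>K, reverse
Step 1:
                   C          D          G          E
  init       0.01371     0.2549    0.01935      4.804
  Δ          0.03847   -0.03847   -0.01923    -0.0577
  eq         0.05218     0.2164 1.1686e-04      4.746
  solve Keq expr → x = -0.01923; check Q = 0.215
Then change container volume by factor 0.8 (V_new/V_old).
Step 2:
                   C          D          G          E
  init       0.06522     0.2705 1.4608e-04      5.933
  Δ       1.7169e-04 -1.7169e-04 -8.5844e-05 -2.5753e-04
  eq         0.06539     0.2704 6.0232e-05      5.933
  solve Keq expr → x = -8.5844e-05; check Q = 0.215
Then change container volume by factor 2 (V_new/V_old).
Step 3:
                   C          D          G          E
  init        0.0327     0.1352 3.0116e-05      2.966
  Δ       -8.4204e-04 8.4204e-04 4.2102e-04   0.001263
  eq         0.03185      0.136 4.5114e-04      2.968
  solve Keq expr → x = 4.2102e-04; check Q = 0.215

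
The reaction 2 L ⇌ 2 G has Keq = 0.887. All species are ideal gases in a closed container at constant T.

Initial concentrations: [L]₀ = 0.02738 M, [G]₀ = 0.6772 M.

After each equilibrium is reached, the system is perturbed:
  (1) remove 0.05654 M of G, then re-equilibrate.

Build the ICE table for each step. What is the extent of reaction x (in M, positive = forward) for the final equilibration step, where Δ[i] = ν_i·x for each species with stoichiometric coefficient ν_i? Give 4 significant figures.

x = 0.01456 M

Q₀ = 611.7 vs Keq = 0.887 ⇒ Q>K, reverse
Step 1:
                  L         G
  init      0.02738    0.6772
  Δ          0.3355   -0.3355
  eq         0.3628    0.3417
  solve Keq expr → x = -0.1677; check Q = 0.887
Then remove 0.05654 M of G.
Step 2:
                  L         G
  init       0.3628    0.2852
  Δ        -0.02912   0.02912
  eq         0.3337    0.3143
  solve Keq expr → x = 0.01456; check Q = 0.887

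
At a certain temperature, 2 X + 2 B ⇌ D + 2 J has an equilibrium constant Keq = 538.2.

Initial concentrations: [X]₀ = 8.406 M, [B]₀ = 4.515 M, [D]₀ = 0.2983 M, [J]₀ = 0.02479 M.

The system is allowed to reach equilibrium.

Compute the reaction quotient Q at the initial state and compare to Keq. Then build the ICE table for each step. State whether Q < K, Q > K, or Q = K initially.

Q₀ = 1.2727e-07 vs Keq = 538.2 ⇒ Q<K, forward
Step 1:
                    X           B           D           J
  Initial       8.406       4.515      0.2983     0.02479
  Change       -4.438      -4.438       2.219       4.438
  Equil         3.968     0.07692       2.517       4.463
  solve Keq expr → x = 2.219; check Q = 538.2

Q₀ = 1.2727e-07; Q < K (proceeds forward)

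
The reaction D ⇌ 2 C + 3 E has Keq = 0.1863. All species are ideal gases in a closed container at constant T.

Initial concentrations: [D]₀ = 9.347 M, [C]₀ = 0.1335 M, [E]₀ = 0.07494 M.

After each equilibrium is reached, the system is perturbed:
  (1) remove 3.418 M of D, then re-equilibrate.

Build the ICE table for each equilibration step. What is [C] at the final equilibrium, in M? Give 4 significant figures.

[C]_eq = 0.8412 M

Q₀ = 8.0247e-07 vs Keq = 0.1863 ⇒ Q<K, forward
Step 1:
                   D          C          E
  init         9.347     0.1335    0.07494
  Δ          -0.3931     0.7861      1.179
  eq           8.954     0.9196      1.254
  solve Keq expr → x = 0.3931; check Q = 0.1863
Then remove 3.418 M of D.
Step 2:
                   D          C          E
  init         5.536     0.9196      1.254
  Δ          0.03921   -0.07843    -0.1176
  eq           5.575     0.8412      1.136
  solve Keq expr → x = -0.03921; check Q = 0.1863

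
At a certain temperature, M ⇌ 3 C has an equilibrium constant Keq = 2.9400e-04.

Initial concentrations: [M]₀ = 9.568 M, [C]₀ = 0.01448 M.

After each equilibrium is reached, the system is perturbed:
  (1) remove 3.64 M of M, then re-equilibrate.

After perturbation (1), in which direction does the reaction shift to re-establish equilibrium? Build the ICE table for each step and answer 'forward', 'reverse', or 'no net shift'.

Q₀ = 3.1731e-07 vs Keq = 2.9400e-04 ⇒ Q<K, forward
Step 1:
                    M           C
  Initial       9.568     0.01448
  Change     -0.04216      0.1265
  Equil         9.526       0.141
  solve Keq expr → x = 0.04216; check Q = 2.9400e-04
Then remove 3.64 M of M.
Step 2:
                    M           C
  Initial       5.886       0.141
  Change     0.006951    -0.02085
  Equil         5.893      0.1201
  solve Keq expr → x = -0.006951; check Q = 2.9400e-04

Direction: reverse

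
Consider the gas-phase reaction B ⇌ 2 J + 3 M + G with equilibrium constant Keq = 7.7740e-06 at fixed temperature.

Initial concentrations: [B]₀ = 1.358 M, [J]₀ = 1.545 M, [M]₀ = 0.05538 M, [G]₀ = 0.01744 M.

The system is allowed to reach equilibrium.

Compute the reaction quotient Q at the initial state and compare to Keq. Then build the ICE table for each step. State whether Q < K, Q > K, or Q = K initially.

Q₀ = 5.2067e-06 vs Keq = 7.7740e-06 ⇒ Q<K, forward
Step 1:
                   B          J          M          G
  init         1.358      1.545    0.05538    0.01744
  Δ        -0.001886   0.003773   0.005659   0.001886
  eq           1.356      1.549    0.06104    0.01933
  solve Keq expr → x = 0.001886; check Q = 7.7740e-06

Q₀ = 5.2067e-06; Q < K (proceeds forward)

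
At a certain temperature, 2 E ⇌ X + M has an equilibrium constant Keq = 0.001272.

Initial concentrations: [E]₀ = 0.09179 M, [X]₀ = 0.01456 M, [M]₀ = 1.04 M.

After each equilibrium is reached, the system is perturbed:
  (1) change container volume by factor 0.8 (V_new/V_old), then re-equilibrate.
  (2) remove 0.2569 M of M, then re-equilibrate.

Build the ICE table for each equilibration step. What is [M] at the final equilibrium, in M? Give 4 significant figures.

[M]_eq = 1.025 M

Q₀ = 1.797 vs Keq = 0.001272 ⇒ Q>K, reverse
Step 1:
                    E           X           M
  I           0.09179     0.01456        1.04
  C           0.02908    -0.01454    -0.01454
  E            0.1209  1.8123e-05       1.025
  solve Keq expr → x = -0.01454; check Q = 0.001272
Then change container volume by factor 0.8 (V_new/V_old).
Step 2:
                    E           X           M
  I            0.1511  2.2654e-05       1.282
  C                 0           0           0
  E            0.1511  2.2654e-05       1.282
  solve Keq expr → x = 0; check Q = 0.001272
Then remove 0.2569 M of M.
Step 3:
                    E           X           M
  I            0.1511  2.2654e-05       1.025
  C       -1.1348e-05  5.6739e-06  5.6739e-06
  E            0.1511  2.8328e-05       1.025
  solve Keq expr → x = 5.6739e-06; check Q = 0.001272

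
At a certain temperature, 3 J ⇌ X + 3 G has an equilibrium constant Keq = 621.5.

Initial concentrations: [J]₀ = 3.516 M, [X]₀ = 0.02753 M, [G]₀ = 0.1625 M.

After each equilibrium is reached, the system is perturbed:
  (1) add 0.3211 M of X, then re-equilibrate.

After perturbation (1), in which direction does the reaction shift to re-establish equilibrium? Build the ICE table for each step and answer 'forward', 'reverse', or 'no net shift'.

Direction: reverse

Q₀ = 2.7178e-06 vs Keq = 621.5 ⇒ Q<K, forward
Step 1:
                  J         X         G
  init        3.516   0.02753    0.1625
  Δ          -3.122     1.041     3.122
  eq         0.3935     1.068     3.285
  solve Keq expr → x = 1.041; check Q = 621.5
Then add 0.3211 M of X.
Step 2:
                  J         X         G
  init       0.3935     1.389     3.285
  Δ         0.03093  -0.01031  -0.03093
  eq         0.4244     1.379     3.254
  solve Keq expr → x = -0.01031; check Q = 621.5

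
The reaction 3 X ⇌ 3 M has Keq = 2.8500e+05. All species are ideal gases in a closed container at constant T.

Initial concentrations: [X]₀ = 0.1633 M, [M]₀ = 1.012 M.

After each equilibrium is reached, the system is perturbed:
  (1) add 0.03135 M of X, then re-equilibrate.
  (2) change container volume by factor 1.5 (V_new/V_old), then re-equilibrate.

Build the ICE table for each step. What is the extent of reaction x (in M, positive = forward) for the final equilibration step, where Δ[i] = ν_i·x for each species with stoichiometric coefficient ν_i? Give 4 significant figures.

Q₀ = 238 vs Keq = 2.8500e+05 ⇒ Q<K, forward
Step 1:
                  X         M
  Initial    0.1633     1.012
  Change    -0.1457    0.1457
  Equil     0.01759     1.158
  solve Keq expr → x = 0.04857; check Q = 2.8500e+05
Then add 0.03135 M of X.
Step 2:
                  X         M
  Initial   0.04894     1.158
  Change   -0.03088   0.03088
  Equil     0.01806     1.189
  solve Keq expr → x = 0.01029; check Q = 2.8500e+05
Then change container volume by factor 1.5 (V_new/V_old).
Step 3:
                  X         M
  Initial   0.01204    0.7924
  Change          0         0
  Equil     0.01204    0.7924
  solve Keq expr → x = 0; check Q = 2.8500e+05

x = 0 M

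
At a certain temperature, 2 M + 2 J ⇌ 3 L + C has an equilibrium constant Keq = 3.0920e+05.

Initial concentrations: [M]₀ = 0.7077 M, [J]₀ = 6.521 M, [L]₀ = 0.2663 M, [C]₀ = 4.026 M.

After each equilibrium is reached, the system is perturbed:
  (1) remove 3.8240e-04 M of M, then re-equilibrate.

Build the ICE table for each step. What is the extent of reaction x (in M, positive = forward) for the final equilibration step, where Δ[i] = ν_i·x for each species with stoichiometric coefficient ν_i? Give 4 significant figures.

x = -1.9084e-04 M

Q₀ = 0.00357 vs Keq = 3.0920e+05 ⇒ Q<K, forward
Step 1:
                   M          J          L          C
  I           0.7077      6.521     0.2663      4.026
  C          -0.7067    -0.7067       1.06     0.3534
  E       9.8874e-04      5.814      1.326      4.379
  solve Keq expr → x = 0.3534; check Q = 3.0920e+05
Then remove 3.8240e-04 M of M.
Step 2:
                   M          J          L          C
  I       6.0634e-04      5.814      1.326      4.379
  C       3.8167e-04 3.8167e-04 -5.7251e-04 -1.9084e-04
  E       9.8802e-04      5.815      1.326      4.379
  solve Keq expr → x = -1.9084e-04; check Q = 3.0920e+05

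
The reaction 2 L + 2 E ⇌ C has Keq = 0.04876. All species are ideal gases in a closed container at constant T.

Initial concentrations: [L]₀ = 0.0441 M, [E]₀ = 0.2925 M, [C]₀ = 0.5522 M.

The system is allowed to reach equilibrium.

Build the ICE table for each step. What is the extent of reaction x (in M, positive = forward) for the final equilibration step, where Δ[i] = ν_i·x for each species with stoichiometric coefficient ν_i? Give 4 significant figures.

x = -0.4768 M

Q₀ = 3319 vs Keq = 0.04876 ⇒ Q>K, reverse
Step 1:
                   L          E          C
  Initial     0.0441     0.2925     0.5522
  Change      0.9536     0.9536    -0.4768
  Equil       0.9977      1.246    0.07538
  solve Keq expr → x = -0.4768; check Q = 0.04876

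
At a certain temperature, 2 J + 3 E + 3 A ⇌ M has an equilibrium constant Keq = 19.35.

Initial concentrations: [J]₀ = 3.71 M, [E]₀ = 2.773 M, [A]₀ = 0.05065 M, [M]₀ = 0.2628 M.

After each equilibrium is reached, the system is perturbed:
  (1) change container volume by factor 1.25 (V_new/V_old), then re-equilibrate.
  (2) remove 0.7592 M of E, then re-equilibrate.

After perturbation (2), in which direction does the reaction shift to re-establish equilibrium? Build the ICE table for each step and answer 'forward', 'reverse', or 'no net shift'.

Direction: reverse

Q₀ = 6.891 vs Keq = 19.35 ⇒ Q<K, forward
Step 1:
                  J         E         A         M
  Initial      3.71     2.773   0.05065    0.2628
  Change  -0.009522  -0.01428  -0.01428  0.004761
  Equil         3.7     2.759   0.03637    0.2676
  solve Keq expr → x = 0.004761; check Q = 19.35
Then change container volume by factor 1.25 (V_new/V_old).
Step 2:
                  J         E         A         M
  Initial      2.96     2.207   0.02909     0.214
  Change    0.01256   0.01885   0.01885 -0.006282
  Equil       2.973     2.226   0.04794    0.2078
  solve Keq expr → x = -0.006282; check Q = 19.35
Then remove 0.7592 M of E.
Step 3:
                  J         E         A         M
  Initial     2.973     1.467   0.04794    0.2078
  Change    0.01506    0.0226    0.0226 -0.007532
  Equil       2.988     1.489   0.07054    0.2002
  solve Keq expr → x = -0.007532; check Q = 19.35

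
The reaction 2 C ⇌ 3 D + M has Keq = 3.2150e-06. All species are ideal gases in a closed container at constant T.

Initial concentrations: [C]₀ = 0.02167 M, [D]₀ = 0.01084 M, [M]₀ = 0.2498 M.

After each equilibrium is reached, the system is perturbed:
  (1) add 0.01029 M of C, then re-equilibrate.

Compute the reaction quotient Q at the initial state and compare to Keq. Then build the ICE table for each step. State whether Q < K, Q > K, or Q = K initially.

Q₀ = 6.7758e-04 vs Keq = 3.2150e-06 ⇒ Q>K, reverse
Step 1:
                    C           D           M
  Initial     0.02167     0.01084      0.2498
  Change     0.005799   -0.008698   -0.002899
  Equil       0.02747    0.002142      0.2469
  solve Keq expr → x = -0.002899; check Q = 3.2150e-06
Then add 0.01029 M of C.
Step 2:
                    C           D           M
  Initial     0.03776    0.002142      0.2469
  Change  -3.2680e-04  4.9020e-04  1.6340e-04
  Equil       0.03743    0.002632      0.2471
  solve Keq expr → x = 1.6340e-04; check Q = 3.2150e-06

Q₀ = 6.7758e-04; Q > K (proceeds reverse)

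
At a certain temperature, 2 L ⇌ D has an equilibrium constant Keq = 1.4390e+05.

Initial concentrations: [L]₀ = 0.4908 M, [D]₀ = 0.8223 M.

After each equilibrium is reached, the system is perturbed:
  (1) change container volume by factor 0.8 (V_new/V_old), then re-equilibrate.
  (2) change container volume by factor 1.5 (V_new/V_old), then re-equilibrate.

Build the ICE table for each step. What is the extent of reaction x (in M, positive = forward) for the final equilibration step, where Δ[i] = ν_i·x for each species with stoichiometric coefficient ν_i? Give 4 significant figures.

Q₀ = 3.414 vs Keq = 1.4390e+05 ⇒ Q<K, forward
Step 1:
                  L         D
  I          0.4908    0.8223
  C         -0.4881     0.244
  E        0.002722     1.066
  solve Keq expr → x = 0.244; check Q = 1.4390e+05
Then change container volume by factor 0.8 (V_new/V_old).
Step 2:
                  L         D
  I        0.003403     1.333
  C       -3.5903e-04 1.7952e-04
  E        0.003044     1.333
  solve Keq expr → x = 1.7952e-04; check Q = 1.4390e+05
Then change container volume by factor 1.5 (V_new/V_old).
Step 3:
                  L         D
  I        0.002029    0.8887
  C       4.5572e-04 -2.2786e-04
  E        0.002485    0.8885
  solve Keq expr → x = -2.2786e-04; check Q = 1.4390e+05

x = -2.2786e-04 M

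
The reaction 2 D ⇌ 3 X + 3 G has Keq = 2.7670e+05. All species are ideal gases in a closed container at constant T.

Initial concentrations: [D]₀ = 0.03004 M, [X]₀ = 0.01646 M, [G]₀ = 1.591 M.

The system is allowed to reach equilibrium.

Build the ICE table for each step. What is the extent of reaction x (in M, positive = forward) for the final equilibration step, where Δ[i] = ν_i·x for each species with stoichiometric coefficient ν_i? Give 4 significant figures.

Q₀ = 0.0199 vs Keq = 2.7670e+05 ⇒ Q<K, forward
Step 1:
                   D          X          G
  I          0.03004    0.01646      1.591
  C         -0.02998    0.04497    0.04497
  E       6.0565e-05    0.06143      1.636
  solve Keq expr → x = 0.01499; check Q = 2.7670e+05

x = 0.01499 M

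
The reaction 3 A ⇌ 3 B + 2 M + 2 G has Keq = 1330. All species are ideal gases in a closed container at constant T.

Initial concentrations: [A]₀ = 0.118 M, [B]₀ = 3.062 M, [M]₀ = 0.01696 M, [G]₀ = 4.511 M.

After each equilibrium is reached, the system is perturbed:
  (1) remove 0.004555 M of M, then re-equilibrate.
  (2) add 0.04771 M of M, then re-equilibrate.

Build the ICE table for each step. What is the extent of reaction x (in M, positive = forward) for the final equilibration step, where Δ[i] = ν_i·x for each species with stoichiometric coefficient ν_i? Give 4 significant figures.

Q₀ = 102.3 vs Keq = 1330 ⇒ Q<K, forward
Step 1:
                  A         B         M         G
  Initial     0.118     3.062   0.01696     4.511
  Change   -0.03125   0.03125   0.02083   0.02083
  Equil     0.08675     3.093   0.03779     4.532
  solve Keq expr → x = 0.01042; check Q = 1330
Then remove 0.004555 M of M.
Step 2:
                  A         B         M         G
  Initial   0.08675     3.093   0.03324     4.532
  Change  -0.003409  0.003409  0.002273  0.002273
  Equil     0.08334     3.097   0.03551     4.534
  solve Keq expr → x = 0.001136; check Q = 1330
Then add 0.04771 M of M.
Step 3:
                  A         B         M         G
  Initial   0.08334     3.097   0.08322     4.534
  Change    0.03395  -0.03395  -0.02264  -0.02264
  Equil      0.1173     3.063   0.06059     4.511
  solve Keq expr → x = -0.01132; check Q = 1330

x = -0.01132 M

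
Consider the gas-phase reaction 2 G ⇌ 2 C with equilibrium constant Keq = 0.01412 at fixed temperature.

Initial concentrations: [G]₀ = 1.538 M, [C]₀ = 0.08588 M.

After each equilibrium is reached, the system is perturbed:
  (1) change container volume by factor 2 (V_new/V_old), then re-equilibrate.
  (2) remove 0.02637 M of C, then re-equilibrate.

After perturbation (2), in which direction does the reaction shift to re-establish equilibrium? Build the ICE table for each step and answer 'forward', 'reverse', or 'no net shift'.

Direction: forward

Q₀ = 0.003118 vs Keq = 0.01412 ⇒ Q<K, forward
Step 1:
                    G           C
  init          1.538     0.08588
  Δ          -0.08659     0.08659
  eq            1.451      0.1725
  solve Keq expr → x = 0.04329; check Q = 0.01412
Then change container volume by factor 2 (V_new/V_old).
Step 2:
                    G           C
  init         0.7257     0.08623
  Δ                 0           0
  eq           0.7257     0.08623
  solve Keq expr → x = 0; check Q = 0.01412
Then remove 0.02637 M of C.
Step 3:
                    G           C
  init         0.7257     0.05986
  Δ          -0.02357     0.02357
  eq           0.7021     0.08343
  solve Keq expr → x = 0.01178; check Q = 0.01412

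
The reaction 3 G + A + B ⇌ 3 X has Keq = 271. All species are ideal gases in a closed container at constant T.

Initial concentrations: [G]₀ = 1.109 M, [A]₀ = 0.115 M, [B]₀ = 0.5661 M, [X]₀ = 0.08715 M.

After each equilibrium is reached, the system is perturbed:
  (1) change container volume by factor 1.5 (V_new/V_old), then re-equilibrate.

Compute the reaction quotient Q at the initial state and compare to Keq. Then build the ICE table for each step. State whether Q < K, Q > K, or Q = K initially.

Q₀ = 0.007454 vs Keq = 271 ⇒ Q<K, forward
Step 1:
                    G           A           B           X
  Initial       1.109       0.115      0.5661     0.08715
  Change      -0.3408     -0.1136     -0.1136      0.3408
  Equil        0.7682    0.001409      0.4525      0.4279
  solve Keq expr → x = 0.1136; check Q = 271
Then change container volume by factor 1.5 (V_new/V_old).
Step 2:
                    G           A           B           X
  Initial      0.5122  9.3958e-04      0.3017      0.2853
  Change      0.00318     0.00106     0.00106    -0.00318
  Equil        0.5153       0.002      0.3027      0.2821
  solve Keq expr → x = -0.00106; check Q = 271

Q₀ = 0.007454; Q < K (proceeds forward)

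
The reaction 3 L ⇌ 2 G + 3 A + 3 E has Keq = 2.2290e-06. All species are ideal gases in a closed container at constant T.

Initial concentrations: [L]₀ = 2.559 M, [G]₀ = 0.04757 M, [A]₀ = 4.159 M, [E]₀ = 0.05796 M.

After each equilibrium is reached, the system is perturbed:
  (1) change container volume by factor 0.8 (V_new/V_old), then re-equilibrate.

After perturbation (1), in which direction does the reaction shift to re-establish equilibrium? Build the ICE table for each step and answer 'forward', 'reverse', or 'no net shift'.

Q₀ = 1.8915e-06 vs Keq = 2.2290e-06 ⇒ Q<K, forward
Step 1:
                   L          G          A          E
  Initial      2.559    0.04757      4.159    0.05796
  Change   -0.002042   0.001361   0.002042   0.002042
  Equil        2.557    0.04893      4.161       0.06
  solve Keq expr → x = 6.8070e-04; check Q = 2.2290e-06
Then change container volume by factor 0.8 (V_new/V_old).
Step 2:
                   L          G          A          E
  Initial      3.196    0.06116      5.201      0.075
  Change     0.01585   -0.01057   -0.01585   -0.01585
  Equil        3.212     0.0506      5.185    0.05915
  solve Keq expr → x = -0.005284; check Q = 2.2290e-06

Direction: reverse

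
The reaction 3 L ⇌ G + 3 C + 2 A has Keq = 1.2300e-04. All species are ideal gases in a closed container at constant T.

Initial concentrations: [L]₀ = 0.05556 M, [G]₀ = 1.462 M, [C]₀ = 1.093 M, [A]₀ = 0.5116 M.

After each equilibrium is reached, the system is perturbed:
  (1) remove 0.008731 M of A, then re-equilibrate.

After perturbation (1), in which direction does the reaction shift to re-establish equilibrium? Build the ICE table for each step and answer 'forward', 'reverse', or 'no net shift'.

Q₀ = 2913 vs Keq = 1.2300e-04 ⇒ Q>K, reverse
Step 1:
                    L           G           C           A
  init        0.05556       1.462       1.093      0.5116
  Δ            0.7218     -0.2406     -0.7218     -0.4812
  eq           0.7773       1.221      0.3712     0.03041
  solve Keq expr → x = -0.2406; check Q = 1.2300e-04
Then remove 0.008731 M of A.
Step 2:
                    L           G           C           A
  init         0.7773       1.221      0.3712     0.02168
  Δ          -0.01033    0.003442     0.01033    0.006885
  eq            0.767       1.225      0.3815     0.02856
  solve Keq expr → x = 0.003442; check Q = 1.2300e-04

Direction: forward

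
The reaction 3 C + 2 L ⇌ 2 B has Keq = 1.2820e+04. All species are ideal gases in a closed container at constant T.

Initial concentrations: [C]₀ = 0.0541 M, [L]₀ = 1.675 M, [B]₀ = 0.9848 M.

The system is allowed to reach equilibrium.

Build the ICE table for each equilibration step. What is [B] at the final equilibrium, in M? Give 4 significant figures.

[B]_eq = 1.001 M

Q₀ = 2183 vs Keq = 1.2820e+04 ⇒ Q<K, forward
Step 1:
                    C           L           B
  Initial      0.0541       1.675      0.9848
  Change      -0.0236    -0.01574     0.01574
  Equil        0.0305       1.659       1.001
  solve Keq expr → x = 0.007868; check Q = 1.2820e+04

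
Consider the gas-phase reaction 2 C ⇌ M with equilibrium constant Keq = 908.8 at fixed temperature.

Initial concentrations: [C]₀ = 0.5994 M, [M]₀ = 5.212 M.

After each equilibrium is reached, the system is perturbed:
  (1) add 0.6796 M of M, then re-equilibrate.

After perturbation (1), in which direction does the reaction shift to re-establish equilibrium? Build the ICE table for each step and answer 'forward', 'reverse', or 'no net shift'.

Q₀ = 14.51 vs Keq = 908.8 ⇒ Q<K, forward
Step 1:
                    C           M
  init         0.5994       5.212
  Δ           -0.5218      0.2609
  eq           0.0776       5.473
  solve Keq expr → x = 0.2609; check Q = 908.8
Then add 0.6796 M of M.
Step 2:
                    C           M
  init         0.0776       6.152
  Δ          0.004662   -0.002331
  eq          0.08226        6.15
  solve Keq expr → x = -0.002331; check Q = 908.8

Direction: reverse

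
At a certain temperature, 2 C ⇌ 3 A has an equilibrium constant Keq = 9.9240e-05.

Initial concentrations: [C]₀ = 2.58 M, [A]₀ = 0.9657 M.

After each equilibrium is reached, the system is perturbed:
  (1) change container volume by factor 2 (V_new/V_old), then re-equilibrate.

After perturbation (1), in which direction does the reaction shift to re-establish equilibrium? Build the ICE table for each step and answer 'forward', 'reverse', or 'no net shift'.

Q₀ = 0.1353 vs Keq = 9.9240e-05 ⇒ Q>K, reverse
Step 1:
                  C         A
  init         2.58    0.9657
  Δ          0.5774   -0.8661
  eq          3.157   0.09964
  solve Keq expr → x = -0.2887; check Q = 9.9240e-05
Then change container volume by factor 2 (V_new/V_old).
Step 2:
                  C         A
  init        1.579   0.04982
  Δ       -0.008483   0.01272
  eq           1.57   0.06255
  solve Keq expr → x = 0.004242; check Q = 9.9240e-05

Direction: forward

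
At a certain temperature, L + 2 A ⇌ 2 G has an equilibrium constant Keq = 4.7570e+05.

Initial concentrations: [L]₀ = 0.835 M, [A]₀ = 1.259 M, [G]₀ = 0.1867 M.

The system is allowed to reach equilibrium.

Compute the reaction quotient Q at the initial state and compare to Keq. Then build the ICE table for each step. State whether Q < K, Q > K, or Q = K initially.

Q₀ = 0.02634; Q < K (proceeds forward)

Q₀ = 0.02634 vs Keq = 4.7570e+05 ⇒ Q<K, forward
Step 1:
                    L           A           G
  Initial       0.835       1.259      0.1867
  Change      -0.6272      -1.254       1.254
  Equil        0.2078    0.004584       1.441
  solve Keq expr → x = 0.6272; check Q = 4.7570e+05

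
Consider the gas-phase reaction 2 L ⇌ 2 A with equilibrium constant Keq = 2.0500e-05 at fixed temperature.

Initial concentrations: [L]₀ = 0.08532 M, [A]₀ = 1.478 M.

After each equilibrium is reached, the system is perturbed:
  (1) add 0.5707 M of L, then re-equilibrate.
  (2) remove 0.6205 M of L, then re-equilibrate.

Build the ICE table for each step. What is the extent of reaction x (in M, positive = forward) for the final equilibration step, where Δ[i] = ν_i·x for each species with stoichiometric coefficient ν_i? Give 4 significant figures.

Q₀ = 300.1 vs Keq = 2.0500e-05 ⇒ Q>K, reverse
Step 1:
                    L           A
  Initial     0.08532       1.478
  Change        1.471      -1.471
  Equil         1.556    0.007046
  solve Keq expr → x = -0.7355; check Q = 2.0500e-05
Then add 0.5707 M of L.
Step 2:
                    L           A
  Initial       2.127    0.007046
  Change    -0.002572    0.002572
  Equil         2.124    0.009619
  solve Keq expr → x = 0.001286; check Q = 2.0500e-05
Then remove 0.6205 M of L.
Step 3:
                    L           A
  Initial       1.504    0.009619
  Change     0.002797   -0.002797
  Equil         1.507    0.006822
  solve Keq expr → x = -0.001398; check Q = 2.0500e-05

x = -0.001398 M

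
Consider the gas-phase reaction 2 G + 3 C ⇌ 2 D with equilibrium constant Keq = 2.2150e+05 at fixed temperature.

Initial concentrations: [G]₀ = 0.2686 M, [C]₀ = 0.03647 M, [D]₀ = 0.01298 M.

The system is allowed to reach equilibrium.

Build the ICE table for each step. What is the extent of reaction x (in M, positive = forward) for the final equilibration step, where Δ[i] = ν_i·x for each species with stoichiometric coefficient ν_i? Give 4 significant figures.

x = 0.01068 M

Q₀ = 48.14 vs Keq = 2.2150e+05 ⇒ Q<K, forward
Step 1:
                    G           C           D
  I            0.2686     0.03647     0.01298
  C          -0.02136    -0.03204     0.02136
  E            0.2472    0.004432     0.03434
  solve Keq expr → x = 0.01068; check Q = 2.2150e+05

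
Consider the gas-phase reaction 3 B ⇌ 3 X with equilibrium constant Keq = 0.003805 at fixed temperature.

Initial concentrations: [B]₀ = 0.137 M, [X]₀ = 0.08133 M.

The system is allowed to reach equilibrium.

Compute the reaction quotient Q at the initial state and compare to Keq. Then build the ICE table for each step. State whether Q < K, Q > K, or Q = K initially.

Q₀ = 0.2092 vs Keq = 0.003805 ⇒ Q>K, reverse
Step 1:
                  B         X
  I           0.137   0.08133
  C         0.05185  -0.05185
  E          0.1888   0.02948
  solve Keq expr → x = -0.01728; check Q = 0.003805

Q₀ = 0.2092; Q > K (proceeds reverse)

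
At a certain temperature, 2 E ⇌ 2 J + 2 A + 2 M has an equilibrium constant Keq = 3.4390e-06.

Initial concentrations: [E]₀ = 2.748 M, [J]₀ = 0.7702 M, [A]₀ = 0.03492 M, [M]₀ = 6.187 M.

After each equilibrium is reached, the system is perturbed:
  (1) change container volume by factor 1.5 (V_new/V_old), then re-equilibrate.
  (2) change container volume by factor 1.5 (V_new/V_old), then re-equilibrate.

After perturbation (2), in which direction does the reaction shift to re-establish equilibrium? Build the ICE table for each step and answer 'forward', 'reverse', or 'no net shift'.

Direction: forward

Q₀ = 0.003667 vs Keq = 3.4390e-06 ⇒ Q>K, reverse
Step 1:
                   E          J          A          M
  I            2.748     0.7702    0.03492      6.187
  C          0.03378   -0.03378   -0.03378   -0.03378
  E            2.782     0.7364   0.001138      6.153
  solve Keq expr → x = -0.01689; check Q = 3.4390e-06
Then change container volume by factor 1.5 (V_new/V_old).
Step 2:
                   E          J          A          M
  I            1.855     0.4909 7.5896e-04      4.102
  C       -9.4417e-04 9.4417e-04 9.4417e-04 9.4417e-04
  E            1.854     0.4919   0.001703      4.103
  solve Keq expr → x = 4.7208e-04; check Q = 3.4390e-06
Then change container volume by factor 1.5 (V_new/V_old).
Step 3:
                   E          J          A          M
  I            1.236     0.3279   0.001135      2.735
  C        -0.001404   0.001404   0.001404   0.001404
  E            1.234     0.3293    0.00254      2.737
  solve Keq expr → x = 7.0209e-04; check Q = 3.4390e-06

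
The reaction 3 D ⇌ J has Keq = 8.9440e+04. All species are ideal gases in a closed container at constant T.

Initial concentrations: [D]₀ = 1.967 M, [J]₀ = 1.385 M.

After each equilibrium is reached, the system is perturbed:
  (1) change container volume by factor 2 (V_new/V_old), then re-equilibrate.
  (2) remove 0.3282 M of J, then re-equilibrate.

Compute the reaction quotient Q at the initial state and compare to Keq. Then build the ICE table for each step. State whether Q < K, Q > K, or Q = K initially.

Q₀ = 0.182; Q < K (proceeds forward)

Q₀ = 0.182 vs Keq = 8.9440e+04 ⇒ Q<K, forward
Step 1:
                    D           J
  init          1.967       1.385
  Δ            -1.939      0.6462
  eq          0.02832       2.031
  solve Keq expr → x = 0.6462; check Q = 8.9440e+04
Then change container volume by factor 2 (V_new/V_old).
Step 2:
                    D           J
  init        0.01416       1.016
  Δ          0.008297   -0.002766
  eq          0.02246       1.013
  solve Keq expr → x = -0.002766; check Q = 8.9440e+04
Then remove 0.3282 M of J.
Step 3:
                    D           J
  init        0.02246      0.6846
  Δ         -0.002739  9.1313e-04
  eq          0.01972      0.6856
  solve Keq expr → x = 9.1313e-04; check Q = 8.9440e+04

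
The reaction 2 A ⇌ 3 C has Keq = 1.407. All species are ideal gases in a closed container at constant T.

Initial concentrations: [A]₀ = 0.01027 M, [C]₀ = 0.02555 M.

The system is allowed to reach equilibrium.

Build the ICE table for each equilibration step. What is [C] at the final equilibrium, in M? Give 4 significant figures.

Q₀ = 0.1581 vs Keq = 1.407 ⇒ Q<K, forward
Step 1:
                    A           C
  I           0.01027     0.02555
  C         -0.005152    0.007728
  E          0.005118     0.03328
  solve Keq expr → x = 0.002576; check Q = 1.407

[C]_eq = 0.03328 M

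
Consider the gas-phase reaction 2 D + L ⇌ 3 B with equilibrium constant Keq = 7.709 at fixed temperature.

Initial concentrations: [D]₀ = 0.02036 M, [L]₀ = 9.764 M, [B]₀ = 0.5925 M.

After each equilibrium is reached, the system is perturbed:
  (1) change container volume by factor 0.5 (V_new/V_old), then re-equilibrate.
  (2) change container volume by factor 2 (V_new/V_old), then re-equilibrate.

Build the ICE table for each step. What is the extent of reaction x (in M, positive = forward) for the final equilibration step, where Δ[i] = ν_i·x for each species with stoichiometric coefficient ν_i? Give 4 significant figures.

Q₀ = 51.39 vs Keq = 7.709 ⇒ Q>K, reverse
Step 1:
                  D         L         B
  init      0.02036     9.764    0.5925
  Δ          0.0269   0.01345  -0.04035
  eq        0.04726     9.777    0.5522
  solve Keq expr → x = -0.01345; check Q = 7.709
Then change container volume by factor 0.5 (V_new/V_old).
Step 2:
                  D         L         B
  init      0.09452     19.55     1.104
  Δ               0         0         0
  eq        0.09452     19.55     1.104
  solve Keq expr → x = 0; check Q = 7.709
Then change container volume by factor 2 (V_new/V_old).
Step 3:
                  D         L         B
  init      0.04726     9.777    0.5522
  Δ               0         0         0
  eq        0.04726     9.777    0.5522
  solve Keq expr → x = 0; check Q = 7.709

x = 0 M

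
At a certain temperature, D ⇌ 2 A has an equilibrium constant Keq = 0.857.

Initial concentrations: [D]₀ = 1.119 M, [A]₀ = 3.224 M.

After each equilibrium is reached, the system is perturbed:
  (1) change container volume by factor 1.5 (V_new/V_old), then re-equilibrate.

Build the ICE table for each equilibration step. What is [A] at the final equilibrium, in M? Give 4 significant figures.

Q₀ = 9.289 vs Keq = 0.857 ⇒ Q>K, reverse
Step 1:
                    D           A
  I             1.119       3.224
  C            0.9467      -1.893
  E             2.066       1.331
  solve Keq expr → x = -0.9467; check Q = 0.857
Then change container volume by factor 1.5 (V_new/V_old).
Step 2:
                    D           A
  I             1.377       0.887
  C          -0.08304      0.1661
  E             1.294       1.053
  solve Keq expr → x = 0.08304; check Q = 0.857

[A]_eq = 1.053 M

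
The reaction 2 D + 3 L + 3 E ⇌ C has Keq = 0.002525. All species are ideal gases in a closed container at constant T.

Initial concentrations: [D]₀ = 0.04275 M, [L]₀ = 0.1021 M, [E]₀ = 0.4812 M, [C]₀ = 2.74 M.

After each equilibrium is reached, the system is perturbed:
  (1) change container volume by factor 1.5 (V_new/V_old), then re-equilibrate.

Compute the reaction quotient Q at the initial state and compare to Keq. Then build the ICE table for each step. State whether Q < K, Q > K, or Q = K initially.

Q₀ = 1.2642e+07 vs Keq = 0.002525 ⇒ Q>K, reverse
Step 1:
                    D           L           E           C
  Initial     0.04275      0.1021      0.4812        2.74
  Change        1.544       2.316       2.316      -0.772
  Equil         1.587       2.418       2.797       1.968
  solve Keq expr → x = -0.772; check Q = 0.002525
Then change container volume by factor 1.5 (V_new/V_old).
Step 2:
                    D           L           E           C
  Initial       1.058       1.612       1.865       1.312
  Change       0.4437      0.6656      0.6656     -0.2219
  Equil         1.502       2.278        2.53        1.09
  solve Keq expr → x = -0.2219; check Q = 0.002525

Q₀ = 1.2642e+07; Q > K (proceeds reverse)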